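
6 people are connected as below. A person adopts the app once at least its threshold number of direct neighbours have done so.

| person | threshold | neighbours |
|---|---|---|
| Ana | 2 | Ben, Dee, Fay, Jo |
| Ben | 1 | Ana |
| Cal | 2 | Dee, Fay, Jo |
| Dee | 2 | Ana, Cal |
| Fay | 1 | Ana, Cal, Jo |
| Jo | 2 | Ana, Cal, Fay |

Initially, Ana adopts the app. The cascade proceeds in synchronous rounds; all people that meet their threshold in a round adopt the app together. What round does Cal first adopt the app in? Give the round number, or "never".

Round 1 — Ana adopts the app (initial).
Round 2 — checking thresholds:
  Ben: 1 of 1 neighbours ≥ 1, adopts the app.
  Dee: 1 of 2 neighbours < 2, below threshold.
  Fay: 1 of 3 neighbours ≥ 1, adopts the app.
  Jo: 1 of 3 neighbours < 2, below threshold.
Round 3 — checking thresholds:
  Cal: 1 of 3 neighbours < 2, below threshold.
  Dee: 1 of 2 neighbours < 2, below threshold.
  Jo: 2 of 3 neighbours ≥ 2, adopts the app.
Round 4 — checking thresholds:
  Cal: 2 of 3 neighbours ≥ 2, adopts the app.
  Dee: 1 of 2 neighbours < 2, below threshold.
Round 5 — checking thresholds:
  Dee: 2 of 2 neighbours ≥ 2, adopts the app.
Round 6 — no new adoptions; cascade stops.

4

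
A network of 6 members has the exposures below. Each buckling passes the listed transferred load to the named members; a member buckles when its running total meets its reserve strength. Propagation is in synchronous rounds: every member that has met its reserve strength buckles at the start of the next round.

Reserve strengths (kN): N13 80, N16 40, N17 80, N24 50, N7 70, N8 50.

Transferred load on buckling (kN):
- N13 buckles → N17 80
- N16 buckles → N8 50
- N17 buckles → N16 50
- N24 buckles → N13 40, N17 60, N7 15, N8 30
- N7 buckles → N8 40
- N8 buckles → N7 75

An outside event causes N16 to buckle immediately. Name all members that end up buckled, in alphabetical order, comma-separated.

N16, N7, N8

Round 1 — N16 buckles (initial).
  N8: +50 → 50 ≥ 50
Round 2 — N8 buckles.
  N7: +75 → 75 ≥ 70
Round 3 — N7 buckles.
No further bucklings.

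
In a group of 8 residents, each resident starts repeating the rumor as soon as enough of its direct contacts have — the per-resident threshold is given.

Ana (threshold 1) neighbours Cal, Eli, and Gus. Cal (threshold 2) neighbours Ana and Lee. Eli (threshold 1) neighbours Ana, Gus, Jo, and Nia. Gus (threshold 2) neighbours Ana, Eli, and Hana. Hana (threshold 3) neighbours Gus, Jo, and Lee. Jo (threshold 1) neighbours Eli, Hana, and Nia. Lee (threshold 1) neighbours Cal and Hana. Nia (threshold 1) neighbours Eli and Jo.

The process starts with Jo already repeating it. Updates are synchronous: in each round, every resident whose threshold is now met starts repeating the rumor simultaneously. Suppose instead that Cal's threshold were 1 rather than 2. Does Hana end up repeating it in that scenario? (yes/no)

With Cal's threshold at 1:
Round 1 — Jo starts repeating the rumor (initial).
Round 2 — checking thresholds:
  Eli: 1 of 4 neighbours ≥ 1, starts repeating the rumor.
  Hana: 1 of 3 neighbours < 3, below threshold.
  Nia: 1 of 2 neighbours ≥ 1, starts repeating the rumor.
Round 3 — checking thresholds:
  Ana: 1 of 3 neighbours ≥ 1, starts repeating the rumor.
  Gus: 1 of 3 neighbours < 2, below threshold.
  Hana: 1 of 3 neighbours < 3, below threshold.
Round 4 — checking thresholds:
  Cal: 1 of 2 neighbours ≥ 1, starts repeating the rumor.
  Gus: 2 of 3 neighbours ≥ 2, starts repeating the rumor.
  Hana: 1 of 3 neighbours < 3, below threshold.
Round 5 — checking thresholds:
  Hana: 2 of 3 neighbours < 3, below threshold.
  Lee: 1 of 2 neighbours ≥ 1, starts repeating the rumor.
Round 6 — checking thresholds:
  Hana: 3 of 3 neighbours ≥ 3, starts repeating the rumor.
Round 7 — no new spreads; cascade stops.

yes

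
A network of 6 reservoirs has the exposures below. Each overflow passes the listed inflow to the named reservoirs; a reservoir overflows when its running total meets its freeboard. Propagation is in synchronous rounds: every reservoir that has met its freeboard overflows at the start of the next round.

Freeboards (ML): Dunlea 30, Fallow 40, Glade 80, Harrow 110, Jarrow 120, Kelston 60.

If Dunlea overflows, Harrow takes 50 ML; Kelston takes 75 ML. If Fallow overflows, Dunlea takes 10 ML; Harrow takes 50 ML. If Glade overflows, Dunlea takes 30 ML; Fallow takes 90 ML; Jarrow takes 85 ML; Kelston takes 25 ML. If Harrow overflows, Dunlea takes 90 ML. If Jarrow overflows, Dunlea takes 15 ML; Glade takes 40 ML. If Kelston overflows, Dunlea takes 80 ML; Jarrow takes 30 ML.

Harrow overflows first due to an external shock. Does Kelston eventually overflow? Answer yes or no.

Round 1 — Harrow overflows (initial).
  Dunlea: +90 → 90 ≥ 30
Round 2 — Dunlea overflows.
  Kelston: +75 → 75 ≥ 60
Round 3 — Kelston overflows.
  Jarrow: +30 → 30 < 120
No further overflows.

yes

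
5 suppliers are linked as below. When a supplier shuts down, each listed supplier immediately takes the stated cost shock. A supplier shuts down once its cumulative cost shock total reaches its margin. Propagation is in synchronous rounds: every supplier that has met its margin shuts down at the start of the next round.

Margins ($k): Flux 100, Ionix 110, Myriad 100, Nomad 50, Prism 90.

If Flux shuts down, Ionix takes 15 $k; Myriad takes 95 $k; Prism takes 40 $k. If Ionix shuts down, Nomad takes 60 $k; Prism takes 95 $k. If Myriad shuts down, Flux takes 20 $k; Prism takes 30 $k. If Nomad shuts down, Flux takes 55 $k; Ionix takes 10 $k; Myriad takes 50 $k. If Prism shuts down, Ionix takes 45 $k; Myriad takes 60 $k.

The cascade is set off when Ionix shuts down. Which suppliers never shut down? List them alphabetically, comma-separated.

Flux

Round 1 — Ionix shuts down (initial).
  Nomad: +60 → 60 ≥ 50
  Prism: +95 → 95 ≥ 90
Round 2 — Nomad, Prism shut down.
  Flux: +55 → 55 < 100
  Myriad: +50+60 → 110 ≥ 100
Round 3 — Myriad shuts down.
  Flux: +20 → 75 < 100
No further shutdowns.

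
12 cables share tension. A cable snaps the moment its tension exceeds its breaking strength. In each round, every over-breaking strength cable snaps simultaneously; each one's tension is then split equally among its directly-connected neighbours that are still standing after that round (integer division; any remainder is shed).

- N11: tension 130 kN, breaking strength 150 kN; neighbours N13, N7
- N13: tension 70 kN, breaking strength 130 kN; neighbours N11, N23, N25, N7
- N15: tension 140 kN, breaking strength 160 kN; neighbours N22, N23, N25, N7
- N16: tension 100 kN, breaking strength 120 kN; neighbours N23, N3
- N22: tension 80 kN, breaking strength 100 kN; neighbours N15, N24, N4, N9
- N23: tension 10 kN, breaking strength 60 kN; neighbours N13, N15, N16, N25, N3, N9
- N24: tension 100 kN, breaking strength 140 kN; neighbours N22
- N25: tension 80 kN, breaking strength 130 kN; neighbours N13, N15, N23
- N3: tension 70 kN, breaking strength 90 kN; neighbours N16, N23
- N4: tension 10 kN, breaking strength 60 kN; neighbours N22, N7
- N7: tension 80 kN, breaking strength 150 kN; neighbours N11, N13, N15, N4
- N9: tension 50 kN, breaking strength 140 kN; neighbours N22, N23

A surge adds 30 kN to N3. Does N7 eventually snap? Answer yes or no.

Round 1 — N3 at 100 > 90. N3 snaps.
  N3 sheds 100 kN to N16, N23: 50 each.
    N16: 100+50 = 150 > 120
    N23: 10+50 = 60 ≤ 60
Round 2 — N16 snaps.
  N16 sheds 150 kN to N23: 150 each.
    N23: 60+150 = 210 > 60
Round 3 — N23 snaps.
  N23 sheds 210 kN to N13, N15, N25, N9: 52 each (2 lost).
    N13: 70+52 = 122 ≤ 130
    N15: 140+52 = 192 > 160
    N25: 80+52 = 132 > 130
    N9: 50+52 = 102 ≤ 140
Round 4 — N15, N25 snap.
  N15 sheds 192 kN to N22, N7: 96 each.
    N22: 80+96 = 176 > 100
    N7: 80+96 = 176 > 150
  N25 sheds 132 kN to N13: 132 each.
    N13: 122+132 = 254 > 130
Round 5 — N13, N22, N7 snap.
  N13 sheds 254 kN to N11: 254 each.
    N11: 130+254 = 384 > 150
  N22 sheds 176 kN to N24, N4, N9: 58 each (2 lost).
    N24: 100+58 = 158 > 140
    N4: 10+58 = 68 > 60
    N9: 102+58 = 160 > 140
  N7 sheds 176 kN to N11, N4: 88 each.
    N11: 384+88 = 472 > 150
    N4: 68+88 = 156 > 60
Round 6 — N11, N24, N4, N9 snap.
  N11 sheds 472 kN: no online neighbours, lost.
  N24 sheds 158 kN: no online neighbours, lost.
  N4 sheds 156 kN: no online neighbours, lost.
  N9 sheds 160 kN: no online neighbours, lost.
No further breaks.

yes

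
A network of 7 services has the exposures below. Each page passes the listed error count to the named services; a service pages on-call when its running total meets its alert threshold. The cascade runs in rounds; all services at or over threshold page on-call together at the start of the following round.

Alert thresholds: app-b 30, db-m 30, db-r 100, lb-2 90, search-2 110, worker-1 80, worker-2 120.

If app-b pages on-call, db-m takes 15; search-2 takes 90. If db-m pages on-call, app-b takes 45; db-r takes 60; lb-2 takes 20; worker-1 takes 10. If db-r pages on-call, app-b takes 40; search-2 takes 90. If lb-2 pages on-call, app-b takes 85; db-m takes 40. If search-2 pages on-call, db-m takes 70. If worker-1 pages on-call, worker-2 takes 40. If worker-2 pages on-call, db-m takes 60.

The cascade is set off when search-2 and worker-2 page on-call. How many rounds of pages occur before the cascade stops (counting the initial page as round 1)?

3

Round 1 — search-2, worker-2 page on-call (initial).
  db-m: +70+60 → 130 ≥ 30
Round 2 — db-m pages on-call.
  app-b: +45 → 45 ≥ 30
  db-r: +60 → 60 < 100
  lb-2: +20 → 20 < 90
  worker-1: +10 → 10 < 80
Round 3 — app-b pages on-call.
No further pages.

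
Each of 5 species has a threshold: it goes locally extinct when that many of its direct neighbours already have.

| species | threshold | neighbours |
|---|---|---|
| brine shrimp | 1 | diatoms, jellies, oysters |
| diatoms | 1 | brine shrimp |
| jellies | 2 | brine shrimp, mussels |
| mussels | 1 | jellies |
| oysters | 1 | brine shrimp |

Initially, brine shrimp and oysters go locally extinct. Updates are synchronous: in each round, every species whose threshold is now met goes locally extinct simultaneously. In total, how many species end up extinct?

3

Round 1 — brine shrimp, oysters go locally extinct (initial).
Round 2 — checking thresholds:
  diatoms: 1 of 1 neighbours ≥ 1, goes locally extinct.
  jellies: 1 of 2 neighbours < 2, holds.
Round 3 — no new extinctions; cascade stops.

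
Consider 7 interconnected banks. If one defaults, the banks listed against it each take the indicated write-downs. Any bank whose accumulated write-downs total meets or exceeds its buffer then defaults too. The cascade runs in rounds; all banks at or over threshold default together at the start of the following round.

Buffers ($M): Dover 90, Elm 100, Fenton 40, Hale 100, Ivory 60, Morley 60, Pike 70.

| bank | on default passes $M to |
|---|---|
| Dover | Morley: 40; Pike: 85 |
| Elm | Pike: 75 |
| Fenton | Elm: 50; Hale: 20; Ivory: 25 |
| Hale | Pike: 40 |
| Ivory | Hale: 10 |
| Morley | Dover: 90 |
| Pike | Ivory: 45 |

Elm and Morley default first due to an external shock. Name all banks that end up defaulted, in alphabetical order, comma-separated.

Dover, Elm, Morley, Pike

Round 1 — Elm, Morley default (initial).
  Dover: +90 → 90 ≥ 90
  Pike: +75 → 75 ≥ 70
Round 2 — Dover, Pike default.
  Ivory: +45 → 45 < 60
No further defaults.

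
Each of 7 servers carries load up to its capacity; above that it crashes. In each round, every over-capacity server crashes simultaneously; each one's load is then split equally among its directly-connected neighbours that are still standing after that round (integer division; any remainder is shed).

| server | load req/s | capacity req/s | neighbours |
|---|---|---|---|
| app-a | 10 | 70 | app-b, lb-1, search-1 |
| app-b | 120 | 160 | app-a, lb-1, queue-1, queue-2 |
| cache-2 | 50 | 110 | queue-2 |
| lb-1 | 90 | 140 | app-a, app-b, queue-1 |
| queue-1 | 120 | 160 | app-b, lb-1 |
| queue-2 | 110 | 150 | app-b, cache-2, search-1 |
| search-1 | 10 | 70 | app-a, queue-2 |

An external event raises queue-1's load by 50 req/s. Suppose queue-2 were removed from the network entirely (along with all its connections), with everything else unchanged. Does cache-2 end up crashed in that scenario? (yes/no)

With queue-2 removed:
Round 1 — queue-1 at 170 > 160. queue-1 crashes.
  queue-1 sheds 170 req/s to app-b, lb-1: 85 each.
    app-b: 120+85 = 205 > 160
    lb-1: 90+85 = 175 > 140
Round 2 — app-b, lb-1 crash.
  app-b sheds 205 req/s to app-a: 205 each.
    app-a: 10+205 = 215 > 70
  lb-1 sheds 175 req/s to app-a: 175 each.
    app-a: 215+175 = 390 > 70
Round 3 — app-a crashes.
  app-a sheds 390 req/s to search-1: 390 each.
    search-1: 10+390 = 400 > 70
Round 4 — search-1 crashes.
  search-1 sheds 400 req/s: no online neighbours, lost.
No further crashes.

no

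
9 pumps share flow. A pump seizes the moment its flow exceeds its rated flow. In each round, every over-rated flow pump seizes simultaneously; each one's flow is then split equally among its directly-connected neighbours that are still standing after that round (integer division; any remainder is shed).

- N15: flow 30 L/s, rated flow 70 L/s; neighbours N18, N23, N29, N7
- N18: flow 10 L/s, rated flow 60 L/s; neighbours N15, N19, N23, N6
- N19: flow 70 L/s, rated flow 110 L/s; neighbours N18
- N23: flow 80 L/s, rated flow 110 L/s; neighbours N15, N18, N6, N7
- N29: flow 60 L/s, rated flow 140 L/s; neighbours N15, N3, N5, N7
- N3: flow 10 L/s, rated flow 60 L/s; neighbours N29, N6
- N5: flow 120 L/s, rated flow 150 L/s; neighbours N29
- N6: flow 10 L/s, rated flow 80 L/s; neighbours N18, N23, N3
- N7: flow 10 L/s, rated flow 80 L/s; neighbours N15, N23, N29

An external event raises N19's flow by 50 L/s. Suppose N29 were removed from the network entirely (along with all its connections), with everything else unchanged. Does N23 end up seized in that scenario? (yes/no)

yes

With N29 removed:
Round 1 — N19 at 120 > 110. N19 seizes.
  N19 sheds 120 L/s to N18: 120 each.
    N18: 10+120 = 130 > 60
Round 2 — N18 seizes.
  N18 sheds 130 L/s to N15, N23, N6: 43 each (1 lost).
    N15: 30+43 = 73 > 70
    N23: 80+43 = 123 > 110
    N6: 10+43 = 53 ≤ 80
Round 3 — N15, N23 seize.
  N15 sheds 73 L/s to N7: 73 each.
    N7: 10+73 = 83 > 80
  N23 sheds 123 L/s to N6, N7: 61 each (1 lost).
    N6: 53+61 = 114 > 80
    N7: 83+61 = 144 > 80
Round 4 — N6, N7 seize.
  N6 sheds 114 L/s to N3: 114 each.
    N3: 10+114 = 124 > 60
  N7 sheds 144 L/s: no online neighbours, lost.
Round 5 — N3 seizes.
  N3 sheds 124 L/s: no online neighbours, lost.
No further seizures.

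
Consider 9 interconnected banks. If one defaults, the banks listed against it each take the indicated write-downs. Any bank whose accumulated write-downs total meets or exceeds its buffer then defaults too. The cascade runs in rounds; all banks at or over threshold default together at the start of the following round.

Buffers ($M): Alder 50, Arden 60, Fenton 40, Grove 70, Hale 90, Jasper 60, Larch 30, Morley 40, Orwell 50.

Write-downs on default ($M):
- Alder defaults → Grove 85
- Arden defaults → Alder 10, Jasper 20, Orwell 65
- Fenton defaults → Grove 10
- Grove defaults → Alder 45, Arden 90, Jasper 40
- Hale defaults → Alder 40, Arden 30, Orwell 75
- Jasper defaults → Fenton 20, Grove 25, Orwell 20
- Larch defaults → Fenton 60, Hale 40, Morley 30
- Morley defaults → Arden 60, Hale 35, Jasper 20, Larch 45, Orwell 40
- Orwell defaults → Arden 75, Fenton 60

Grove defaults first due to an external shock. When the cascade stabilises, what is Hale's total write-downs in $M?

0

Round 1 — Grove defaults (initial).
  Alder: +45 → 45 < 50
  Arden: +90 → 90 ≥ 60
  Jasper: +40 → 40 < 60
Round 2 — Arden defaults.
  Alder: +10 → 55 ≥ 50
  Jasper: +20 → 60 ≥ 60
  Orwell: +65 → 65 ≥ 50
Round 3 — Alder, Jasper, Orwell default.
  Fenton: +20+60 → 80 ≥ 40
Round 4 — Fenton defaults.
No further defaults.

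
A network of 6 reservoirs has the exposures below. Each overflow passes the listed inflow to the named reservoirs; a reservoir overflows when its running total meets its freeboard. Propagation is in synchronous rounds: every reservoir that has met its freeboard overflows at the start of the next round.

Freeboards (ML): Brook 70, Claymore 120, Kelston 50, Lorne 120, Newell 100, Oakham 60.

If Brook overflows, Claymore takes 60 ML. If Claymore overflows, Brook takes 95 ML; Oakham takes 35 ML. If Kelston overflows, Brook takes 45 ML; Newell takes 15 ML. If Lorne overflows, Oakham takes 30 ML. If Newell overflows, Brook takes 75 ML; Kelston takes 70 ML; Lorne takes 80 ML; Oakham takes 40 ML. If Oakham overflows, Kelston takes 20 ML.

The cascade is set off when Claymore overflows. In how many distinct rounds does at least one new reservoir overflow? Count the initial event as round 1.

Round 1 — Claymore overflows (initial).
  Brook: +95 → 95 ≥ 70
  Oakham: +35 → 35 < 60
Round 2 — Brook overflows.
No further overflows.

2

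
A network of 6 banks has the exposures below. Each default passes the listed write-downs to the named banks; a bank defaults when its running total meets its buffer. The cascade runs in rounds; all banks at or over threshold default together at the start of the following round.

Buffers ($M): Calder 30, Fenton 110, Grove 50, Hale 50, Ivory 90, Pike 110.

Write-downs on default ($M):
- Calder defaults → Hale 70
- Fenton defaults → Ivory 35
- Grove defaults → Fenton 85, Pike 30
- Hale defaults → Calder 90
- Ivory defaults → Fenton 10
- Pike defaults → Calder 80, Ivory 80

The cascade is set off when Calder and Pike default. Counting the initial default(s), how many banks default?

3

Round 1 — Calder, Pike default (initial).
  Hale: +70 → 70 ≥ 50
  Ivory: +80 → 80 < 90
Round 2 — Hale defaults.
No further defaults.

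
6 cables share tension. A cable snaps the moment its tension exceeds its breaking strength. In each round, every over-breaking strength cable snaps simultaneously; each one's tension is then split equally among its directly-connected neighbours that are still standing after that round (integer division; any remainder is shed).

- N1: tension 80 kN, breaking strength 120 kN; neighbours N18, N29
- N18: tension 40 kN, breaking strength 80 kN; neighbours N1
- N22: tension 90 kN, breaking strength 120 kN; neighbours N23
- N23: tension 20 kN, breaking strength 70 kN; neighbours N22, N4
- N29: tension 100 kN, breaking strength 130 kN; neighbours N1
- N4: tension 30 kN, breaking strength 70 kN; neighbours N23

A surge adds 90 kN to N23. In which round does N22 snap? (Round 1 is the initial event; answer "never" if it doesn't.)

2

Round 1 — N23 at 110 > 70. N23 snaps.
  N23 sheds 110 kN to N22, N4: 55 each.
    N22: 90+55 = 145 > 120
    N4: 30+55 = 85 > 70
Round 2 — N22, N4 snap.
  N22 sheds 145 kN: no online neighbours, lost.
  N4 sheds 85 kN: no online neighbours, lost.
No further breaks.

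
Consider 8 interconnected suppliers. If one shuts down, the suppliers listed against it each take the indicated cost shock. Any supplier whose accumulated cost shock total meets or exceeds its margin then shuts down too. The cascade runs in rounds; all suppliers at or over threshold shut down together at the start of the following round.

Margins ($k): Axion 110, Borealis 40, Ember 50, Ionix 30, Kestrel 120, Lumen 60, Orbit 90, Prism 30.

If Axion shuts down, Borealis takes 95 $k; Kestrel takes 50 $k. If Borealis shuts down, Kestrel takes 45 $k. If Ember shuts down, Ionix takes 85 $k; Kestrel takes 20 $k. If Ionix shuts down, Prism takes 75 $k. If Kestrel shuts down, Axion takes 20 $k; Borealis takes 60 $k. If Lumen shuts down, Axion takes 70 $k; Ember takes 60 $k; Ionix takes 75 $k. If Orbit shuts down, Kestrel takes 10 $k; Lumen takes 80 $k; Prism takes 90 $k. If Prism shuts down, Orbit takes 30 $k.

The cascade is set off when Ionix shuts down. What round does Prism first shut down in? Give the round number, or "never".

Round 1 — Ionix shuts down (initial).
  Prism: +75 → 75 ≥ 30
Round 2 — Prism shuts down.
  Orbit: +30 → 30 < 90
No further shutdowns.

2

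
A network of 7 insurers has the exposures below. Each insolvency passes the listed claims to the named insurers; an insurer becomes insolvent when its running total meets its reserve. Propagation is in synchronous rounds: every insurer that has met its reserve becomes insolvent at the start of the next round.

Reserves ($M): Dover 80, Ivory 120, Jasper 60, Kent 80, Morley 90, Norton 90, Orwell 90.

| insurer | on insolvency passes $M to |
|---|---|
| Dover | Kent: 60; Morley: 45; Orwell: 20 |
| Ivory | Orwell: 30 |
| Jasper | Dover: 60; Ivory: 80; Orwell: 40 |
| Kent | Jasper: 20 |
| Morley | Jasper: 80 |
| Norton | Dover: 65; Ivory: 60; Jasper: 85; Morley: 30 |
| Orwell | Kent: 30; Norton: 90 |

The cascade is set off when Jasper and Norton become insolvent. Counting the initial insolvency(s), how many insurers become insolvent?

6

Round 1 — Jasper, Norton become insolvent (initial).
  Dover: +60+65 → 125 ≥ 80
  Ivory: +80+60 → 140 ≥ 120
  Morley: +30 → 30 < 90
  Orwell: +40 → 40 < 90
Round 2 — Dover, Ivory become insolvent.
  Kent: +60 → 60 < 80
  Morley: +45 → 75 < 90
  Orwell: +20+30 → 90 ≥ 90
Round 3 — Orwell becomes insolvent.
  Kent: +30 → 90 ≥ 80
Round 4 — Kent becomes insolvent.
No further insolvencies.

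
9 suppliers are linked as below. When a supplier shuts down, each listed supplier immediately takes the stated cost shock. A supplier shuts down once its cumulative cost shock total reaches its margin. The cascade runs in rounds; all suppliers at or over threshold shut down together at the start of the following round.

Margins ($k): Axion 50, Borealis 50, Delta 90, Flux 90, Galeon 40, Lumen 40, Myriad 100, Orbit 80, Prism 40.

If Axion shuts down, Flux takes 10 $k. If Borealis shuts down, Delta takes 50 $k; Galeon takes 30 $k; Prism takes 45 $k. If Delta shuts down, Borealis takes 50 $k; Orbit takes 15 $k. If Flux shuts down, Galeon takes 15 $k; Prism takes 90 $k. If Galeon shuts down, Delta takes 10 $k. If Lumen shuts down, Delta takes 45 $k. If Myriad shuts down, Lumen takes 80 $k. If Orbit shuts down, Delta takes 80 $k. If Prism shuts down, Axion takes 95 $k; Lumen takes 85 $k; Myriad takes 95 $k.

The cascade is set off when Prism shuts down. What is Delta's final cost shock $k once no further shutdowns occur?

45

Round 1 — Prism shuts down (initial).
  Axion: +95 → 95 ≥ 50
  Lumen: +85 → 85 ≥ 40
  Myriad: +95 → 95 < 100
Round 2 — Axion, Lumen shut down.
  Delta: +45 → 45 < 90
  Flux: +10 → 10 < 90
No further shutdowns.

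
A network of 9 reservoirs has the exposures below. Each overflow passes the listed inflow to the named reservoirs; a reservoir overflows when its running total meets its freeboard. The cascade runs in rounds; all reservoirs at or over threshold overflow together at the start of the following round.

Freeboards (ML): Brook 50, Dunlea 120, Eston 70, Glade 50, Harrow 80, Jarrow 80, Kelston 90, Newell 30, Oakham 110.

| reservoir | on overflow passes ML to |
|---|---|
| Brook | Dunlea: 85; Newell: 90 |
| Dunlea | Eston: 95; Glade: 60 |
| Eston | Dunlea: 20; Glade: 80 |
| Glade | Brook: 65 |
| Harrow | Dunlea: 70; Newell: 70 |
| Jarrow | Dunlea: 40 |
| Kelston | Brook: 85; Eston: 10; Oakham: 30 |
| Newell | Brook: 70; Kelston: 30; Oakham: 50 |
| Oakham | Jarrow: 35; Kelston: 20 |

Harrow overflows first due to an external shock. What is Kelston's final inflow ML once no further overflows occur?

30

Round 1 — Harrow overflows (initial).
  Dunlea: +70 → 70 < 120
  Newell: +70 → 70 ≥ 30
Round 2 — Newell overflows.
  Brook: +70 → 70 ≥ 50
  Kelston: +30 → 30 < 90
  Oakham: +50 → 50 < 110
Round 3 — Brook overflows.
  Dunlea: +85 → 155 ≥ 120
Round 4 — Dunlea overflows.
  Eston: +95 → 95 ≥ 70
  Glade: +60 → 60 ≥ 50
Round 5 — Eston, Glade overflow.
No further overflows.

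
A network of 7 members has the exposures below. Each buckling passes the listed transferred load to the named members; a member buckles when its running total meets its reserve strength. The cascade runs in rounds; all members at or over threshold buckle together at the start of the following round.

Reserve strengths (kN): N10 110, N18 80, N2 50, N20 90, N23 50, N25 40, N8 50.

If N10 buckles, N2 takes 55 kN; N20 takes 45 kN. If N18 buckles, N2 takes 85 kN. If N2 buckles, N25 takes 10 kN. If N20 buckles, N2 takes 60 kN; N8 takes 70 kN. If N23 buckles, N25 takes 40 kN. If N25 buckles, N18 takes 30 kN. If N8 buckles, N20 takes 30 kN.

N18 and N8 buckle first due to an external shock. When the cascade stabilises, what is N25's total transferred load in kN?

Round 1 — N18, N8 buckle (initial).
  N2: +85 → 85 ≥ 50
  N20: +30 → 30 < 90
Round 2 — N2 buckles.
  N25: +10 → 10 < 40
No further bucklings.

10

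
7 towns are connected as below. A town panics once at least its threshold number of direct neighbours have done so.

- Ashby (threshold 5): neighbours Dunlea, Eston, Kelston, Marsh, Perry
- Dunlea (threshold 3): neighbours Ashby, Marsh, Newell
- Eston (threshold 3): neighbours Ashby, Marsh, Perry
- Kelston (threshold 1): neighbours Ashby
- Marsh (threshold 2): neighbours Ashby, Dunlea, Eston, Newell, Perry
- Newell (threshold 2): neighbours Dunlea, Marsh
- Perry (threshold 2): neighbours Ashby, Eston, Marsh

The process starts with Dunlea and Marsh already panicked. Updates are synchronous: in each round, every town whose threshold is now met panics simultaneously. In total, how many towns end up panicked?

Round 1 — Dunlea, Marsh panic (initial).
Round 2 — checking thresholds:
  Ashby: 2 of 5 neighbours < 5, holds.
  Eston: 1 of 3 neighbours < 3, holds.
  Newell: 2 of 2 neighbours ≥ 2, panics.
  Perry: 1 of 3 neighbours < 2, holds.
Round 3 — no new panics; cascade stops.

3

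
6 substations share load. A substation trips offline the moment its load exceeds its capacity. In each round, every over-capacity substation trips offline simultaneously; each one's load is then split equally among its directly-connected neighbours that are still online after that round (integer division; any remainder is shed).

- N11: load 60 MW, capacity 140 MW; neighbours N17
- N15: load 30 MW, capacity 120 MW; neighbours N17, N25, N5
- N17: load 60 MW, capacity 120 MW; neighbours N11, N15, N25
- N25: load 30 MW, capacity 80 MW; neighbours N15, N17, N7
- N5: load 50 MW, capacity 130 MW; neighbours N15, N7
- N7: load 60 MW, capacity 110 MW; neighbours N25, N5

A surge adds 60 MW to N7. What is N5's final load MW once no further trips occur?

Round 1 — N7 at 120 > 110. N7 trips offline.
  N7 sheds 120 MW to N25, N5: 60 each.
    N25: 30+60 = 90 > 80
    N5: 50+60 = 110 ≤ 130
Round 2 — N25 trips offline.
  N25 sheds 90 MW to N15, N17: 45 each.
    N15: 30+45 = 75 ≤ 120
    N17: 60+45 = 105 ≤ 120
No further trips.

110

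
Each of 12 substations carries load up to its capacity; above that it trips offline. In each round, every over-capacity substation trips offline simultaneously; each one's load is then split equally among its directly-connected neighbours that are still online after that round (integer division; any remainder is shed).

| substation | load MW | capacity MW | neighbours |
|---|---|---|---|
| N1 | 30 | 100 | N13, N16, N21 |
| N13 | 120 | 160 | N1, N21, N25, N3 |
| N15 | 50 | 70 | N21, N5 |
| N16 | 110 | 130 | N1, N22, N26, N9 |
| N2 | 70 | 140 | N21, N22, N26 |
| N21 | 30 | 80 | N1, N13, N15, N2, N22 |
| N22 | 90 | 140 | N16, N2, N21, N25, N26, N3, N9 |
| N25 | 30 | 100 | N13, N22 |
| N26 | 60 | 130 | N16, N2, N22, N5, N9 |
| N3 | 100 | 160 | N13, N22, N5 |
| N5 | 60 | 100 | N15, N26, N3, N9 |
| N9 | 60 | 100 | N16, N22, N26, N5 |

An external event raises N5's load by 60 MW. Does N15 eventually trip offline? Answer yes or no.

Round 1 — N5 at 120 > 100. N5 trips offline.
  N5 sheds 120 MW to N15, N26, N3, N9: 30 each.
    N15: 50+30 = 80 > 70
    N26: 60+30 = 90 ≤ 130
    N3: 100+30 = 130 ≤ 160
    N9: 60+30 = 90 ≤ 100
Round 2 — N15 trips offline.
  N15 sheds 80 MW to N21: 80 each.
    N21: 30+80 = 110 > 80
Round 3 — N21 trips offline.
  N21 sheds 110 MW to N1, N13, N2, N22: 27 each (2 lost).
    N1: 30+27 = 57 ≤ 100
    N13: 120+27 = 147 ≤ 160
    N2: 70+27 = 97 ≤ 140
    N22: 90+27 = 117 ≤ 140
No further trips.

yes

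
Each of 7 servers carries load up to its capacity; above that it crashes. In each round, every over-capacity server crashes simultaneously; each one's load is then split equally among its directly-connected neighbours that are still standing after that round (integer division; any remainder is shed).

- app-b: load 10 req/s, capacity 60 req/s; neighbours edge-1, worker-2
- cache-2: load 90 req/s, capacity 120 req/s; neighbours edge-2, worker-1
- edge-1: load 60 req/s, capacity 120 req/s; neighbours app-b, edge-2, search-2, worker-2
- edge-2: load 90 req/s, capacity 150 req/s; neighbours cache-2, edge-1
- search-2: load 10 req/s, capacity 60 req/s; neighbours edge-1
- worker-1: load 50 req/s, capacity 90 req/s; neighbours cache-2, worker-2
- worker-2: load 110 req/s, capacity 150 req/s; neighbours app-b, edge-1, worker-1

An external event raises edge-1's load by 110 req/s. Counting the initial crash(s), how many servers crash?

6

Round 1 — edge-1 at 170 > 120. edge-1 crashes.
  edge-1 sheds 170 req/s to app-b, edge-2, search-2, worker-2: 42 each (2 lost).
    app-b: 10+42 = 52 ≤ 60
    edge-2: 90+42 = 132 ≤ 150
    search-2: 10+42 = 52 ≤ 60
    worker-2: 110+42 = 152 > 150
Round 2 — worker-2 crashes.
  worker-2 sheds 152 req/s to app-b, worker-1: 76 each.
    app-b: 52+76 = 128 > 60
    worker-1: 50+76 = 126 > 90
Round 3 — app-b, worker-1 crash.
  app-b sheds 128 req/s: no online neighbours, lost.
  worker-1 sheds 126 req/s to cache-2: 126 each.
    cache-2: 90+126 = 216 > 120
Round 4 — cache-2 crashes.
  cache-2 sheds 216 req/s to edge-2: 216 each.
    edge-2: 132+216 = 348 > 150
Round 5 — edge-2 crashes.
  edge-2 sheds 348 req/s: no online neighbours, lost.
No further crashes.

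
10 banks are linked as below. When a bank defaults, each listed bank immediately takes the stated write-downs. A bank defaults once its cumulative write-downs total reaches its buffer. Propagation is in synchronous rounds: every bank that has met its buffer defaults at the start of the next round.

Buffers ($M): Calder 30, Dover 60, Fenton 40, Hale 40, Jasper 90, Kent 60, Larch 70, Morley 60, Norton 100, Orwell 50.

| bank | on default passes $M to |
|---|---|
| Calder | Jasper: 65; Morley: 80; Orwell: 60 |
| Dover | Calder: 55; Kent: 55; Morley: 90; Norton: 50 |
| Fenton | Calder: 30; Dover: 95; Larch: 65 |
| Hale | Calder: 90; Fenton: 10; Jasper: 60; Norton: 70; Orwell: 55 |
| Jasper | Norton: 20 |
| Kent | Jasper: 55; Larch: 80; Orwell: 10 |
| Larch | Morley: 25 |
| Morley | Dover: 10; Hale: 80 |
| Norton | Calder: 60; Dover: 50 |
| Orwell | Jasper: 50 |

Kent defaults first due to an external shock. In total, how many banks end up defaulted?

2

Round 1 — Kent defaults (initial).
  Jasper: +55 → 55 < 90
  Larch: +80 → 80 ≥ 70
  Orwell: +10 → 10 < 50
Round 2 — Larch defaults.
  Morley: +25 → 25 < 60
No further defaults.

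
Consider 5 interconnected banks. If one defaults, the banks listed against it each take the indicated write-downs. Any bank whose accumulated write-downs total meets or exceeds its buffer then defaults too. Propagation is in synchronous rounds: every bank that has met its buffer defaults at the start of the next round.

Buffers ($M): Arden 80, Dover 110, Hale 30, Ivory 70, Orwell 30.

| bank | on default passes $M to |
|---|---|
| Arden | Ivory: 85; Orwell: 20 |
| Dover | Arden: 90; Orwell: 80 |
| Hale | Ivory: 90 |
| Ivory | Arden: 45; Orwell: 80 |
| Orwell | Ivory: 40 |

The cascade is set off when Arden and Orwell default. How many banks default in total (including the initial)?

3

Round 1 — Arden, Orwell default (initial).
  Ivory: +85+40 → 125 ≥ 70
Round 2 — Ivory defaults.
No further defaults.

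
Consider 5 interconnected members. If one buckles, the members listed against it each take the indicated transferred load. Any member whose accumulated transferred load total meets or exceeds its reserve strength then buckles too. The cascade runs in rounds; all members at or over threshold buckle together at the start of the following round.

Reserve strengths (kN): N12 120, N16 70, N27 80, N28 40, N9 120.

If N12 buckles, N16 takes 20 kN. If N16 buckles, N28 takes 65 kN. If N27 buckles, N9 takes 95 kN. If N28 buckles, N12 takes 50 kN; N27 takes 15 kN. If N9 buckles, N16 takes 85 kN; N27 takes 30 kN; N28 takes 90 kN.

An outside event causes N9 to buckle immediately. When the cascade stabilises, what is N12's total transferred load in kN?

Round 1 — N9 buckles (initial).
  N16: +85 → 85 ≥ 70
  N27: +30 → 30 < 80
  N28: +90 → 90 ≥ 40
Round 2 — N16, N28 buckle.
  N12: +50 → 50 < 120
  N27: +15 → 45 < 80
No further bucklings.

50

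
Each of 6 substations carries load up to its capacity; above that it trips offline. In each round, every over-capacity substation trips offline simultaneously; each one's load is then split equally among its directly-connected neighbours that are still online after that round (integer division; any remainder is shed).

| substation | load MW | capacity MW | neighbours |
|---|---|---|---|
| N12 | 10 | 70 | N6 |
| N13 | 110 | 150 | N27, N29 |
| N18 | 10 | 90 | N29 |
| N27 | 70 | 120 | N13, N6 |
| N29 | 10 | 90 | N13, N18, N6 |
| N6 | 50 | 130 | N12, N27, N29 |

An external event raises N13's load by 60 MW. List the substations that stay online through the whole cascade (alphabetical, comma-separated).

N18

Round 1 — N13 at 170 > 150. N13 trips offline.
  N13 sheds 170 MW to N27, N29: 85 each.
    N27: 70+85 = 155 > 120
    N29: 10+85 = 95 > 90
Round 2 — N27, N29 trip offline.
  N27 sheds 155 MW to N6: 155 each.
    N6: 50+155 = 205 > 130
  N29 sheds 95 MW to N18, N6: 47 each (1 lost).
    N18: 10+47 = 57 ≤ 90
    N6: 205+47 = 252 > 130
Round 3 — N6 trips offline.
  N6 sheds 252 MW to N12: 252 each.
    N12: 10+252 = 262 > 70
Round 4 — N12 trips offline.
  N12 sheds 262 MW: no online neighbours, lost.
No further trips.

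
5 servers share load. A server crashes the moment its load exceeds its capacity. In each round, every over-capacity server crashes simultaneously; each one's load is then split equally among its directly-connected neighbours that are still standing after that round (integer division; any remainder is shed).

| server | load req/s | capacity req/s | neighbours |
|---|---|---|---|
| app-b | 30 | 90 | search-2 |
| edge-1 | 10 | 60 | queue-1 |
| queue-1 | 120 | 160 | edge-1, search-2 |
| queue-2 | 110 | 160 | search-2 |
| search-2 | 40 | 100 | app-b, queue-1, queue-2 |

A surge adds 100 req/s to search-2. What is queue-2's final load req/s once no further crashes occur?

Round 1 — search-2 at 140 > 100. search-2 crashes.
  search-2 sheds 140 req/s to app-b, queue-1, queue-2: 46 each (2 lost).
    app-b: 30+46 = 76 ≤ 90
    queue-1: 120+46 = 166 > 160
    queue-2: 110+46 = 156 ≤ 160
Round 2 — queue-1 crashes.
  queue-1 sheds 166 req/s to edge-1: 166 each.
    edge-1: 10+166 = 176 > 60
Round 3 — edge-1 crashes.
  edge-1 sheds 176 req/s: no online neighbours, lost.
No further crashes.

156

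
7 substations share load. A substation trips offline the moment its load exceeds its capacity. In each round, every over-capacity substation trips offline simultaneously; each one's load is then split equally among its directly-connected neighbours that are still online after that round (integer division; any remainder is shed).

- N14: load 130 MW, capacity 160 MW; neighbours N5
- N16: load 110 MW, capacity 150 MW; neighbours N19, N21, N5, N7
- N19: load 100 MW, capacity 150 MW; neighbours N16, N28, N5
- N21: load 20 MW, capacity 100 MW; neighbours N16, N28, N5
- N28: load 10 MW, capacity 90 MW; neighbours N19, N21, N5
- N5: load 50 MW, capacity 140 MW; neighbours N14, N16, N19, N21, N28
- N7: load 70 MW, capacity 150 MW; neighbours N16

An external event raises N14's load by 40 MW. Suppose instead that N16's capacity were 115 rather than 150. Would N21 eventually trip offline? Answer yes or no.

yes

With N16's capacity at 115:
Round 1 — N14 at 170 > 160. N14 trips offline.
  N14 sheds 170 MW to N5: 170 each.
    N5: 50+170 = 220 > 140
Round 2 — N5 trips offline.
  N5 sheds 220 MW to N16, N19, N21, N28: 55 each.
    N16: 110+55 = 165 > 115
    N19: 100+55 = 155 > 150
    N21: 20+55 = 75 ≤ 100
    N28: 10+55 = 65 ≤ 90
Round 3 — N16, N19 trip offline.
  N16 sheds 165 MW to N21, N7: 82 each (1 lost).
    N21: 75+82 = 157 > 100
    N7: 70+82 = 152 > 150
  N19 sheds 155 MW to N28: 155 each.
    N28: 65+155 = 220 > 90
Round 4 — N21, N28, N7 trip offline.
  N21 sheds 157 MW: no online neighbours, lost.
  N28 sheds 220 MW: no online neighbours, lost.
  N7 sheds 152 MW: no online neighbours, lost.
No further trips.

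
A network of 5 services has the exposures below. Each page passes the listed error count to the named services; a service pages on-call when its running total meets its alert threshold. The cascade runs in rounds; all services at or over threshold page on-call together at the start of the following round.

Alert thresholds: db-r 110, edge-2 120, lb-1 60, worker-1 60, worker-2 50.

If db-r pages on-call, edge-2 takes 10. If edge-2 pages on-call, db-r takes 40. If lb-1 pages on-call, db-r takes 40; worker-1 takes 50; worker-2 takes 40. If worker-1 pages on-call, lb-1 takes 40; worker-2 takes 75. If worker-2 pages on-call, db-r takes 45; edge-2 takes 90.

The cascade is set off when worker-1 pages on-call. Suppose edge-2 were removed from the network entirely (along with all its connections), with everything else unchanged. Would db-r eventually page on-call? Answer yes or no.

no

With edge-2 removed:
Round 1 — worker-1 pages on-call (initial).
  lb-1: +40 → 40 < 60
  worker-2: +75 → 75 ≥ 50
Round 2 — worker-2 pages on-call.
  db-r: +45 → 45 < 110
No further pages.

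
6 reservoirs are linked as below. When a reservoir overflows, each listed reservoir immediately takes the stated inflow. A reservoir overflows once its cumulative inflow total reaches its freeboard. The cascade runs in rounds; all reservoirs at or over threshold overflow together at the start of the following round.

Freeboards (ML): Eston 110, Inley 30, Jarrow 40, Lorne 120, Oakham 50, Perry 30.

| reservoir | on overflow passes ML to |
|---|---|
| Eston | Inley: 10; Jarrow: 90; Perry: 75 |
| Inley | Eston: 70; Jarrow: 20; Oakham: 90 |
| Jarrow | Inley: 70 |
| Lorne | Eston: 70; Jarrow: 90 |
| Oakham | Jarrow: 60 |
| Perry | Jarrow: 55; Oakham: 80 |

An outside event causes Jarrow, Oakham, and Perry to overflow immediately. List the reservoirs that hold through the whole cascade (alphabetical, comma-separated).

Round 1 — Jarrow, Oakham, Perry overflow (initial).
  Inley: +70 → 70 ≥ 30
Round 2 — Inley overflows.
  Eston: +70 → 70 < 110
No further overflows.

Eston, Lorne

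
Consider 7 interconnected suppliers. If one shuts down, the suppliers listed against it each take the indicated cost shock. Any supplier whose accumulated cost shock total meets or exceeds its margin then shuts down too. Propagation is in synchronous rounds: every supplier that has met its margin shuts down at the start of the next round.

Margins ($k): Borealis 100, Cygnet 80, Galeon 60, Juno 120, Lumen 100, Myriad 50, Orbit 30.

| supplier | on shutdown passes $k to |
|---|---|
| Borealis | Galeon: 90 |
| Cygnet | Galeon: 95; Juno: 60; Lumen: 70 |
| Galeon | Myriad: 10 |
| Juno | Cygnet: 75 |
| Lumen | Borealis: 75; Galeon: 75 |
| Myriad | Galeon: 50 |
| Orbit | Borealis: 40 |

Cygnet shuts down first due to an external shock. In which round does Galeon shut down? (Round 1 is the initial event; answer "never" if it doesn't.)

Round 1 — Cygnet shuts down (initial).
  Galeon: +95 → 95 ≥ 60
  Juno: +60 → 60 < 120
  Lumen: +70 → 70 < 100
Round 2 — Galeon shuts down.
  Myriad: +10 → 10 < 50
No further shutdowns.

2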